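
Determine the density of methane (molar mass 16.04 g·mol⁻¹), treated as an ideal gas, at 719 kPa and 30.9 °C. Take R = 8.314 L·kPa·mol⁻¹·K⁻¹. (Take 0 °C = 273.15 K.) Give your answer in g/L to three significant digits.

ρ ≈ 4.56 g/L

ρ = PM/(RT) = (719 × 16.04) / (8.314 × 304.0)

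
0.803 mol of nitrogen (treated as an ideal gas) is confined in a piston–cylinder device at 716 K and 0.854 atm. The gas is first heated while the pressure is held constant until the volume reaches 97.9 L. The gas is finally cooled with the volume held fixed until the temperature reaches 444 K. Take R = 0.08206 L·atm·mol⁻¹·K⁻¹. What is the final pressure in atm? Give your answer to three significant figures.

From PV = nRT: V₁ = nRT₁/P₁ = 55.25 L.
P constant ⇒ V ∝ T: P₂ = P₁; T₂ = T₁·(V₂/V₁) = 1269 K.
V constant ⇒ P ∝ T: V₃ = V₂; P₃ = P₂·(T₃/T₂) = 0.2988 atm.

P₃ ≈ 0.299 atm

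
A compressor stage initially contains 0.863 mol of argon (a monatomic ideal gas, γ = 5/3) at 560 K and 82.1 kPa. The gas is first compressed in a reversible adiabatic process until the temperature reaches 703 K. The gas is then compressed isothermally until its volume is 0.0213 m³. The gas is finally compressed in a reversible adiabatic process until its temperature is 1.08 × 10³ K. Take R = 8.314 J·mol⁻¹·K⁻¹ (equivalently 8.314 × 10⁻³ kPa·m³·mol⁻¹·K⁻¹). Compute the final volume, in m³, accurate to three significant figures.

From PV = nRT: V₁ = nRT₁/P₁ = 0.04894 m³.
Adiabatic (γ = 5/3), T V^(γ−1) and P V^γ constant: P₂ = P₁·(T₂/T₁)^(γ/(γ−1)) = 145.0 kPa; V₂ = V₁·(T₁/T₂)^(1/(γ−1)) = 0.03479 m³.
Isothermal, so P V is constant: T₃ = T₂; P₃ = P₂·(V₂/V₃) = 236.8 kPa.
Reversible adiabatic, γ = 5/3: P₄ = P₃·(T₄/T₃)^(γ/(γ−1)) = 692.7 kPa; V₄ = V₃·(T₃/T₄)^(1/(γ−1)) = 0.01119 m³.

V₄ ≈ 0.0112 m³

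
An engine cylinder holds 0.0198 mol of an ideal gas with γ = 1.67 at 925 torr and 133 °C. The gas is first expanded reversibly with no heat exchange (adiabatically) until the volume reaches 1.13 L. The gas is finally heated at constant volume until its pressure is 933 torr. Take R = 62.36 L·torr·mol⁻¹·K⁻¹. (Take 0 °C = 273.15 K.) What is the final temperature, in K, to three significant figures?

Convert: T₁ = 406.1 K.
From PV = nRT: V₁ = nRT₁/P₁ = 0.5421 L.
Adiabatic (γ = 1.67), T V^(γ−1) and P V^γ constant: T₂ = T₁·(V₁/V₂)^(γ−1) = 248.3 K; P₂ = P₁·(V₁/V₂)^γ = 271.3 torr.
Isochoric, so P/T is constant: V₃ = V₂; T₃ = T₂·(P₃/P₂) = 853.9 K.

T₃ ≈ 854 K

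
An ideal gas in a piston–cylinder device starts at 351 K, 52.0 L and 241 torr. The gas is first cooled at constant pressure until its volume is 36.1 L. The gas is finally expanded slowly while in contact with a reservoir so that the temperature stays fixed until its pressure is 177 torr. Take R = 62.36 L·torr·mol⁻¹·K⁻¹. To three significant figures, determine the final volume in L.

Isobaric, so V/T is constant: P₂ = P₁; T₂ = T₁·(V₂/V₁) = 243.7 K.
Isothermal, so P V is constant: T₃ = T₂; V₃ = V₂·(P₂/P₃) = 49.15 L.

V₃ ≈ 49.2 L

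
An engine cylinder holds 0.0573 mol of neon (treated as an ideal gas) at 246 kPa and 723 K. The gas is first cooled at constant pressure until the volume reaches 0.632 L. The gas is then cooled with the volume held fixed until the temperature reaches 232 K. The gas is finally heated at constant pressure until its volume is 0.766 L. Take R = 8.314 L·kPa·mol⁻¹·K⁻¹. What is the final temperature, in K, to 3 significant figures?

T₄ ≈ 281 K

From PV = nRT: V₁ = nRT₁/P₁ = 1.400 L.
Isobaric, so V/T is constant: P₂ = P₁; T₂ = T₁·(V₂/V₁) = 326.4 K.
Isochoric, so P/T is constant: V₃ = V₂; P₃ = P₂·(T₃/T₂) = 174.9 kPa.
Isobaric, so V/T is constant: P₄ = P₃; T₄ = T₃·(V₄/V₃) = 281.2 K.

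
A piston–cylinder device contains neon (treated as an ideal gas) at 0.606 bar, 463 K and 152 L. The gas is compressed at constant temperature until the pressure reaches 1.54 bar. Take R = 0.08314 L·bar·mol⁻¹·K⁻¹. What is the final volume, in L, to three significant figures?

V₂ ≈ 59.8 L

Isothermal, so P V is constant: T₂ = T₁; V₂ = V₁·(P₁/P₂) = 59.81 L.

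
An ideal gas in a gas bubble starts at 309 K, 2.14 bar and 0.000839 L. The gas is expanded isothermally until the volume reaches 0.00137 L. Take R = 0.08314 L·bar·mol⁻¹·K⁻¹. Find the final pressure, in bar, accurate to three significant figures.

T constant ⇒ Boyle's law P V = const: T₂ = T₁; P₂ = P₁·(V₁/V₂) = 1.311 bar.

P₂ ≈ 1.31 bar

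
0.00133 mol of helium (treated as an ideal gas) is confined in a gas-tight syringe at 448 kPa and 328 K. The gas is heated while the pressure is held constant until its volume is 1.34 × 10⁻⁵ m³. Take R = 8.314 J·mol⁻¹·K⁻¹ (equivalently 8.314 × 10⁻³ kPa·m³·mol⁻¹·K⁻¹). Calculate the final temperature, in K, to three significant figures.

T₂ ≈ 543 K

From PV = nRT: V₁ = nRT₁/P₁ = 8.096e-06 m³.
Isobaric, so V/T is constant: P₂ = P₁; T₂ = T₁·(V₂/V₁) = 542.9 K.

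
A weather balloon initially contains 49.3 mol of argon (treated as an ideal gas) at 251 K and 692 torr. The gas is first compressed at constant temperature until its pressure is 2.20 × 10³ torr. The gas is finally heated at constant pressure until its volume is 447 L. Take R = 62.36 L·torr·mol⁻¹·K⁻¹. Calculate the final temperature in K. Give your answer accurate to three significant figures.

T₃ ≈ 320 K

From PV = nRT: V₁ = nRT₁/P₁ = 1115 L.
T constant ⇒ Boyle's law P V = const: T₂ = T₁; V₂ = V₁·(P₁/P₂) = 350.8 L.
Isobaric, so V/T is constant: P₃ = P₂; T₃ = T₂·(V₃/V₂) = 319.9 K.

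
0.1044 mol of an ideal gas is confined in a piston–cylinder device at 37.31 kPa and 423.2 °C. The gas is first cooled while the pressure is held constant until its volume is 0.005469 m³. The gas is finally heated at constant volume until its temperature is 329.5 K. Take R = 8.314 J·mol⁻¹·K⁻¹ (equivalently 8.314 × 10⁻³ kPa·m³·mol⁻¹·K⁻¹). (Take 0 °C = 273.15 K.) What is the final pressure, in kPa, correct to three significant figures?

Convert: T₁ = 696.3 K.
From PV = nRT: V₁ = nRT₁/P₁ = 0.01620 m³.
P constant ⇒ V ∝ T: P₂ = P₁; T₂ = T₁·(V₂/V₁) = 235.1 K.
Isochoric, so P/T is constant: V₃ = V₂; P₃ = P₂·(T₃/T₂) = 52.29 kPa.

P₃ ≈ 52.3 kPa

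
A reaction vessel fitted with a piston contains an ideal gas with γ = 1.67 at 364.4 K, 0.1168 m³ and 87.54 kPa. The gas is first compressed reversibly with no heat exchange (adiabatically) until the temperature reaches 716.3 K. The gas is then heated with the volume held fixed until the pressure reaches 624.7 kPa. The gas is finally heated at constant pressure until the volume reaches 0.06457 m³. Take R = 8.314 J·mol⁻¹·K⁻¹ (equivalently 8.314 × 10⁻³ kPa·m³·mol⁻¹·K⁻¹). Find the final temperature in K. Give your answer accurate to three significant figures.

T₄ ≈ 1.44e+03 K

Adiabatic (γ = 1.67), T V^(γ−1) and P V^γ constant: P₂ = P₁·(T₂/T₁)^(γ/(γ−1)) = 471.9 kPa; V₂ = V₁·(T₁/T₂)^(1/(γ−1)) = 0.04259 m³.
Isochoric, so P/T is constant: V₃ = V₂; T₃ = T₂·(P₃/P₂) = 948.3 K.
P constant ⇒ V ∝ T: P₄ = P₃; T₄ = T₃·(V₄/V₃) = 1438 K.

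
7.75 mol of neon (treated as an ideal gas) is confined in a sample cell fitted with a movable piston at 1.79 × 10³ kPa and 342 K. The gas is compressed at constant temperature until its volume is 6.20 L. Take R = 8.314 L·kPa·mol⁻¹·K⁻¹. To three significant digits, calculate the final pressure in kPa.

From PV = nRT: V₁ = nRT₁/P₁ = 12.31 L.
Isothermal, so P V is constant: T₂ = T₁; P₂ = P₁·(V₁/V₂) = 3554 kPa.

P₂ ≈ 3.55e+03 kPa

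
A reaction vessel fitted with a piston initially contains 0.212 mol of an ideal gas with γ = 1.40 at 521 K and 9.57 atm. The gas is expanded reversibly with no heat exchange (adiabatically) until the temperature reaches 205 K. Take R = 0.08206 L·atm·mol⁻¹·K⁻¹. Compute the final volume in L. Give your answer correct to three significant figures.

V₂ ≈ 9.75 L

From PV = nRT: V₁ = nRT₁/P₁ = 0.9471 L.
Adiabatic (γ = 1.40), T V^(γ−1) and P V^γ constant: P₂ = P₁·(T₂/T₁)^(γ/(γ−1)) = 0.3657 atm; V₂ = V₁·(T₁/T₂)^(1/(γ−1)) = 9.752 L.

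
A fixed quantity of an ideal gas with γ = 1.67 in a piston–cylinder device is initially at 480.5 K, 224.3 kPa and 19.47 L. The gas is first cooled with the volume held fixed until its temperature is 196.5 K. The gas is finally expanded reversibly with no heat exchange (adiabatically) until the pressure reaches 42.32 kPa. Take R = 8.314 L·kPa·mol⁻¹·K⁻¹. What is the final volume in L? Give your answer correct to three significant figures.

V₃ ≈ 30.9 L

Isochoric, so P/T is constant: V₂ = V₁; P₂ = P₁·(T₂/T₁) = 91.73 kPa.
Reversible adiabatic, γ = 1.67: T₃ = T₂·(P₃/P₂)^((γ−1)/γ) = 144.1 K; V₃ = V₂·(P₂/P₃)^(1/γ) = 30.94 L.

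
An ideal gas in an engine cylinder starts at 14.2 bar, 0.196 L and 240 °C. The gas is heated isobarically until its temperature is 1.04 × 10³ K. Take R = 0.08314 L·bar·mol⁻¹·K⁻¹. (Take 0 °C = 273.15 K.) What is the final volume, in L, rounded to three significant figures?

Convert: T₁ = 513.1 K.
P constant ⇒ V ∝ T: P₂ = P₁; V₂ = V₁·(T₂/T₁) = 0.3972 L.

V₂ ≈ 0.397 L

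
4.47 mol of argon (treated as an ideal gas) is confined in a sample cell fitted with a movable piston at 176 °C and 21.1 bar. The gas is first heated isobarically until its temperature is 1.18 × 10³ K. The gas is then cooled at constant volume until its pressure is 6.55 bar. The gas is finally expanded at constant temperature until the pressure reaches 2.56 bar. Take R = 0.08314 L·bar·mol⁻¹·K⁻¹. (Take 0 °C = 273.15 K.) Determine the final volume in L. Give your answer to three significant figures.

V₄ ≈ 53.2 L

Convert: T₁ = 449.1 K.
From PV = nRT: V₁ = nRT₁/P₁ = 7.911 L.
Isobaric, so V/T is constant: P₂ = P₁; V₂ = V₁·(T₂/T₁) = 20.78 L.
Isochoric, so P/T is constant: V₃ = V₂; T₃ = T₂·(P₃/P₂) = 366.3 K.
Isothermal, so P V is constant: T₄ = T₃; V₄ = V₃·(P₃/P₄) = 53.18 L.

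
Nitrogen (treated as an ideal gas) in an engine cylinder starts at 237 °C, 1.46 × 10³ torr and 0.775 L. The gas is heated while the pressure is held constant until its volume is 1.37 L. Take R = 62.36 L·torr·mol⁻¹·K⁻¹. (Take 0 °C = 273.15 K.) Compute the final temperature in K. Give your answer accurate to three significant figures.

Convert: T₁ = 510.1 K.
Isobaric, so V/T is constant: P₂ = P₁; T₂ = T₁·(V₂/V₁) = 901.8 K.

T₂ ≈ 902 K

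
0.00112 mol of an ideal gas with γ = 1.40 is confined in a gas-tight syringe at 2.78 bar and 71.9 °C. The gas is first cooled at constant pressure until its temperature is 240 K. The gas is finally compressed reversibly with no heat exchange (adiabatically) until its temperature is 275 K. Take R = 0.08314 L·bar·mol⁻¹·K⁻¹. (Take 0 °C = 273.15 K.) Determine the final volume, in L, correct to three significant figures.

V₃ ≈ 0.00572 L

Convert: T₁ = 345.0 K.
From PV = nRT: V₁ = nRT₁/P₁ = 0.01156 L.
Isobaric, so V/T is constant: P₂ = P₁; V₂ = V₁·(T₂/T₁) = 0.008039 L.
Reversible adiabatic, γ = 1.40: P₃ = P₂·(T₃/T₂)^(γ/(γ−1)) = 4.477 bar; V₃ = V₂·(T₂/T₃)^(1/(γ−1)) = 0.005720 L.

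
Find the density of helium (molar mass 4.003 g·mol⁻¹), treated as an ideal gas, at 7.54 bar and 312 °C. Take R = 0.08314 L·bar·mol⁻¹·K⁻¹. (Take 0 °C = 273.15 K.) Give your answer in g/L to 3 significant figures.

ρ ≈ 0.620 g/L

ρ = PM/(RT) = (7.54 × 4.003) / (0.08314 × 585.1)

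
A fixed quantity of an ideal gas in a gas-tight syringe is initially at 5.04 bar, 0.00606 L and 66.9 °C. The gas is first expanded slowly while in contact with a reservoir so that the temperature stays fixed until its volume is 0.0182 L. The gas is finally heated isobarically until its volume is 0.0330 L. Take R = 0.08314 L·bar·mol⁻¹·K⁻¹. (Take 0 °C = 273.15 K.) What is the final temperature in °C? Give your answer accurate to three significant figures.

T₃ ≈ 343 °C

Convert: T₁ = 340.0 K.
Isothermal, so P V is constant: T₂ = T₁; P₂ = P₁·(V₁/V₂) = 1.678 bar.
P constant ⇒ V ∝ T: P₃ = P₂; T₃ = T₂·(V₃/V₂) = 616.6 K.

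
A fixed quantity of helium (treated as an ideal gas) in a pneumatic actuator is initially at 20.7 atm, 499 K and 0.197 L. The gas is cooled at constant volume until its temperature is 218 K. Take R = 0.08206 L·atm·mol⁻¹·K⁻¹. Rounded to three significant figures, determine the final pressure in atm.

P₂ ≈ 9.04 atm

V constant ⇒ P ∝ T: V₂ = V₁; P₂ = P₁·(T₂/T₁) = 9.043 atm.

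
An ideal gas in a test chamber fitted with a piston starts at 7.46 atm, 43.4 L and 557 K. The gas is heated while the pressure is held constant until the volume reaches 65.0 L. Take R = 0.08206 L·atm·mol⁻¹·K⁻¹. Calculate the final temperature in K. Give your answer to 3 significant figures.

P constant ⇒ V ∝ T: P₂ = P₁; T₂ = T₁·(V₂/V₁) = 834.2 K.

T₂ ≈ 834 K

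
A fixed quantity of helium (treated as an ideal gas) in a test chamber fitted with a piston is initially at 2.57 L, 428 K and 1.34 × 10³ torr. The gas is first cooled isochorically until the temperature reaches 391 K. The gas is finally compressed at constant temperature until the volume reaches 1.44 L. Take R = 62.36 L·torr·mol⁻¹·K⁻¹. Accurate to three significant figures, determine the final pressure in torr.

Isochoric, so P/T is constant: V₂ = V₁; P₂ = P₁·(T₂/T₁) = 1224 torr.
T constant ⇒ Boyle's law P V = const: T₃ = T₂; P₃ = P₂·(V₂/V₃) = 2185 torr.

P₃ ≈ 2.18e+03 torr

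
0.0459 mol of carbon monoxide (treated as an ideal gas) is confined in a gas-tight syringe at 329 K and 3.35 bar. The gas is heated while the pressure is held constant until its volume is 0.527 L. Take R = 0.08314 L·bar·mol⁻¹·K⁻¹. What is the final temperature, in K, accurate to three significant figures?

T₂ ≈ 463 K

From PV = nRT: V₁ = nRT₁/P₁ = 0.3748 L.
P constant ⇒ V ∝ T: P₂ = P₁; T₂ = T₁·(V₂/V₁) = 462.6 K.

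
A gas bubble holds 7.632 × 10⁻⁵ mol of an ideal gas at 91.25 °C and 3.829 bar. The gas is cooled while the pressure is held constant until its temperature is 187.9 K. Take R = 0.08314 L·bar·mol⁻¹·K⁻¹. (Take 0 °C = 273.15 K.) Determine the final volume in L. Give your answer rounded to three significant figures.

V₂ ≈ 0.000311 L

Convert: T₁ = 364.4 K.
From PV = nRT: V₁ = nRT₁/P₁ = 0.0006039 L.
P constant ⇒ V ∝ T: P₂ = P₁; V₂ = V₁·(T₂/T₁) = 0.0003114 L.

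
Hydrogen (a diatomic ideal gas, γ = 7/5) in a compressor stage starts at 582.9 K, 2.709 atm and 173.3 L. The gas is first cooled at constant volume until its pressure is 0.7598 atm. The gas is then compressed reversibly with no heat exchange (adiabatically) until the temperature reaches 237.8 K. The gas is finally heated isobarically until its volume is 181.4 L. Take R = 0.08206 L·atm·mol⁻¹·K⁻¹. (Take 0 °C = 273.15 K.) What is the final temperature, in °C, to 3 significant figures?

T₄ ≈ 362 °C

V constant ⇒ P ∝ T: V₂ = V₁; T₂ = T₁·(P₂/P₁) = 163.5 K.
Reversible adiabatic, γ = 7/5: P₃ = P₂·(T₃/T₂)^(γ/(γ−1)) = 2.820 atm; V₃ = V₂·(T₂/T₃)^(1/(γ−1)) = 67.92 L.
Isobaric, so V/T is constant: P₄ = P₃; T₄ = T₃·(V₄/V₃) = 635.1 K.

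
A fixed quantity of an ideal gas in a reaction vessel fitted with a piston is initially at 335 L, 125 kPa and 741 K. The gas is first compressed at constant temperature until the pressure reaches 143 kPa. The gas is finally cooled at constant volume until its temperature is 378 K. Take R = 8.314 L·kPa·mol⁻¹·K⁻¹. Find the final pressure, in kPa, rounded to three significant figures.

P₃ ≈ 72.9 kPa

Isothermal, so P V is constant: T₂ = T₁; V₂ = V₁·(P₁/P₂) = 292.8 L.
Isochoric, so P/T is constant: V₃ = V₂; P₃ = P₂·(T₃/T₂) = 72.95 kPa.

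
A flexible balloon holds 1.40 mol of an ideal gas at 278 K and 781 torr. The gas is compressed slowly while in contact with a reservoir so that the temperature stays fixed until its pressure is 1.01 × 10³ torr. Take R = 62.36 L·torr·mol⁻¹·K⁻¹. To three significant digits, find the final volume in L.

From PV = nRT: V₁ = nRT₁/P₁ = 31.08 L.
T constant ⇒ Boyle's law P V = const: T₂ = T₁; V₂ = V₁·(P₁/P₂) = 24.03 L.

V₂ ≈ 24.0 L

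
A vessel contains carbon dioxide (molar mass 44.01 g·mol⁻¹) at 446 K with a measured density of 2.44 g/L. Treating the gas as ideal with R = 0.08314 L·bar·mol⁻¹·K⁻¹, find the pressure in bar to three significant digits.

ρ = PM/(RT) ⇒ P = ρRT/M = (2.44 × 0.08314 × 446.0) / 44.01

P ≈ 2.06 bar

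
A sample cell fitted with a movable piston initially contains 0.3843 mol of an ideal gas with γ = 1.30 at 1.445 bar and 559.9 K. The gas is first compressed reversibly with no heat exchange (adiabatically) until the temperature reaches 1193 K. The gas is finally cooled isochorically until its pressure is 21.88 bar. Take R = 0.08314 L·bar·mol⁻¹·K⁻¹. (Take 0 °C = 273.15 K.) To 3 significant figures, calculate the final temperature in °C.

T₃ ≈ 408 °C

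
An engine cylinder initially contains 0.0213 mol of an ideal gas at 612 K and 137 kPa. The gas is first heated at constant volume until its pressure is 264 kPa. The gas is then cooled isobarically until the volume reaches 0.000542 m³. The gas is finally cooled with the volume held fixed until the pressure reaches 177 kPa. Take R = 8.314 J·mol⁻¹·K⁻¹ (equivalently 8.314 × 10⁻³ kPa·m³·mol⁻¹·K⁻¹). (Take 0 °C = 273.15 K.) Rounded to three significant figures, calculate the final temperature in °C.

T₄ ≈ 269 °C

From PV = nRT: V₁ = nRT₁/P₁ = 0.0007911 m³.
V constant ⇒ P ∝ T: V₂ = V₁; T₂ = T₁·(P₂/P₁) = 1179 K.
Isobaric, so V/T is constant: P₃ = P₂; T₃ = T₂·(V₃/V₂) = 808.0 K.
Isochoric, so P/T is constant: V₄ = V₃; T₄ = T₃·(P₄/P₃) = 541.7 K.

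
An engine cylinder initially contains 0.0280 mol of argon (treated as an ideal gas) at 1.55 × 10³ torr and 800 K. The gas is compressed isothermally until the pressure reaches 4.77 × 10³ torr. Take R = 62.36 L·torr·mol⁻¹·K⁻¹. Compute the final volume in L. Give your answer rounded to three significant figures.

From PV = nRT: V₁ = nRT₁/P₁ = 0.9012 L.
T constant ⇒ Boyle's law P V = const: T₂ = T₁; V₂ = V₁·(P₁/P₂) = 0.2928 L.

V₂ ≈ 0.293 L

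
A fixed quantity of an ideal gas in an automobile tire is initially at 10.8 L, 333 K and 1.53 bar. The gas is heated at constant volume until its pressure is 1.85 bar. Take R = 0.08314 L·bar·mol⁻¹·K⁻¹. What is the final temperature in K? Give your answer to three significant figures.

T₂ ≈ 403 K

V constant ⇒ P ∝ T: V₂ = V₁; T₂ = T₁·(P₂/P₁) = 402.6 K.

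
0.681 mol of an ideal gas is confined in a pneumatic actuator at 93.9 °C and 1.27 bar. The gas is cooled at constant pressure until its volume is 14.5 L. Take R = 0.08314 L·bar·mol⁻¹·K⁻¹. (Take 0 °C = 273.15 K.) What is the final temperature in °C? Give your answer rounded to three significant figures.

T₂ ≈ 52.1 °C

Convert: T₁ = 367.0 K.
From PV = nRT: V₁ = nRT₁/P₁ = 16.36 L.
Isobaric, so V/T is constant: P₂ = P₁; T₂ = T₁·(V₂/V₁) = 325.2 K.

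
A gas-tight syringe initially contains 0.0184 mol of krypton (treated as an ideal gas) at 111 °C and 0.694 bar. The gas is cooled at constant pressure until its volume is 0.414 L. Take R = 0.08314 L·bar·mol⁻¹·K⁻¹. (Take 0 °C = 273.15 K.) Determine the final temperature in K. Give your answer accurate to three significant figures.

Convert: T₁ = 384.1 K.
From PV = nRT: V₁ = nRT₁/P₁ = 0.8468 L.
P constant ⇒ V ∝ T: P₂ = P₁; T₂ = T₁·(V₂/V₁) = 187.8 K.

T₂ ≈ 188 K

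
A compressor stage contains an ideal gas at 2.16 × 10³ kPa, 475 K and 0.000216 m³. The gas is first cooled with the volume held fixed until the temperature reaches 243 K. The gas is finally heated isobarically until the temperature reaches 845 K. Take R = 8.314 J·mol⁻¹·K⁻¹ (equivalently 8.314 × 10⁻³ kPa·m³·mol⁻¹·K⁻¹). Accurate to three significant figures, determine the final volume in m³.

V₃ ≈ 0.000751 m³

Isochoric, so P/T is constant: V₂ = V₁; P₂ = P₁·(T₂/T₁) = 1105 kPa.
Isobaric, so V/T is constant: P₃ = P₂; V₃ = V₂·(T₃/T₂) = 0.0007511 m³.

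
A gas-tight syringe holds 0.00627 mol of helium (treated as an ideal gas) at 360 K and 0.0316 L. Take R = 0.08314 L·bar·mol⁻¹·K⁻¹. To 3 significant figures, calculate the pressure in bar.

P ≈ 5.94 bar

PV = nRT ⇒ P = nRT/V = (0.00627 × 0.08314 × 360) / 0.0316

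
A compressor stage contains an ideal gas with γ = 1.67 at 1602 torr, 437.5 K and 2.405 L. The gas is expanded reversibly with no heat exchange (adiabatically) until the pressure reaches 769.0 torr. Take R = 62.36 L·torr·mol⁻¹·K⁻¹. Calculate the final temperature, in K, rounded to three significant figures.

T₂ ≈ 326 K

Adiabatic (γ = 1.67), T V^(γ−1) and P V^γ constant: T₂ = T₁·(P₂/P₁)^((γ−1)/γ) = 325.9 K; V₂ = V₁·(P₁/P₂)^(1/γ) = 3.732 L.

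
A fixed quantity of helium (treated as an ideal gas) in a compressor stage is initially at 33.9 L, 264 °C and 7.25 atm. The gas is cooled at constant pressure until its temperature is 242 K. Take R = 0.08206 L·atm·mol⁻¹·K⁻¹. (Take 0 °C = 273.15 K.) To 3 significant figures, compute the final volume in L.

V₂ ≈ 15.3 L

Convert: T₁ = 537.1 K.
Isobaric, so V/T is constant: P₂ = P₁; V₂ = V₁·(T₂/T₁) = 15.27 L.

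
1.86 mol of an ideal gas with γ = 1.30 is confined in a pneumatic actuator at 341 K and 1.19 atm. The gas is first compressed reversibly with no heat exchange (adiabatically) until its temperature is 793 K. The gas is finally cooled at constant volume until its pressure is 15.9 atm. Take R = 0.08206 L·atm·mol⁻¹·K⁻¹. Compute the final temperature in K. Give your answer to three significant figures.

From PV = nRT: V₁ = nRT₁/P₁ = 43.74 L.
Adiabatic (γ = 1.30), T V^(γ−1) and P V^γ constant: P₂ = P₁·(T₂/T₁)^(γ/(γ−1)) = 46.11 atm; V₂ = V₁·(T₁/T₂)^(1/(γ−1)) = 2.625 L.
V constant ⇒ P ∝ T: V₃ = V₂; T₃ = T₂·(P₃/P₂) = 273.4 K.

T₃ ≈ 273 K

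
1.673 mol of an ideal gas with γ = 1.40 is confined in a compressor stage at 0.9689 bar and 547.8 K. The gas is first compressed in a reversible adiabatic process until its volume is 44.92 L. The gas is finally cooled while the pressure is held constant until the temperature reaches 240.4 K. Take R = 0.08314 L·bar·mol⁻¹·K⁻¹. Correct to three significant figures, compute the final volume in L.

V₃ ≈ 15.8 L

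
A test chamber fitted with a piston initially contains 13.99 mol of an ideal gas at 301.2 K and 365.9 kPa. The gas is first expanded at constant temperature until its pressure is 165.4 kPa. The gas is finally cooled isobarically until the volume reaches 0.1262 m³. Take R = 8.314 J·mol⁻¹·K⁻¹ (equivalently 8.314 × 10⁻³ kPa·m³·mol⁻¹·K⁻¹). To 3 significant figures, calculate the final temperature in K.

T₃ ≈ 179 K

From PV = nRT: V₁ = nRT₁/P₁ = 0.09575 m³.
Isothermal, so P V is constant: T₂ = T₁; V₂ = V₁·(P₁/P₂) = 0.2118 m³.
Isobaric, so V/T is constant: P₃ = P₂; T₃ = T₂·(V₃/V₂) = 179.5 K.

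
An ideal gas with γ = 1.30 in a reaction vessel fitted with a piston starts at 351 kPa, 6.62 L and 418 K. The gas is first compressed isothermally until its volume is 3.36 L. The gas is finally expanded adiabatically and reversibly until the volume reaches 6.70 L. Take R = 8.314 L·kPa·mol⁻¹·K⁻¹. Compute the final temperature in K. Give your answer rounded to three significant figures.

T constant ⇒ Boyle's law P V = const: T₂ = T₁; P₂ = P₁·(V₁/V₂) = 691.6 kPa.
Reversible adiabatic, γ = 1.30: T₃ = T₂·(V₂/V₃)^(γ−1) = 339.8 K; P₃ = P₂·(V₂/V₃)^γ = 281.9 kPa.

T₃ ≈ 340 K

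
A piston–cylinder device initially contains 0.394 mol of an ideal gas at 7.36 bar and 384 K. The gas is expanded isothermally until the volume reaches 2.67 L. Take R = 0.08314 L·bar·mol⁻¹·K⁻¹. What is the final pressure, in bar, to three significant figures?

P₂ ≈ 4.71 bar

From PV = nRT: V₁ = nRT₁/P₁ = 1.709 L.
T constant ⇒ Boyle's law P V = const: T₂ = T₁; P₂ = P₁·(V₁/V₂) = 4.711 bar.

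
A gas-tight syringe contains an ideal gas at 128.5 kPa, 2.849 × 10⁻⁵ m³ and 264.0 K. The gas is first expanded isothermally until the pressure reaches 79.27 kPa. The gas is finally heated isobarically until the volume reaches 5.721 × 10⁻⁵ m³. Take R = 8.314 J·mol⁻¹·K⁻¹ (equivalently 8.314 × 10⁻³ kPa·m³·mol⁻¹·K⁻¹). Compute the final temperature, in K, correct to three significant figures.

T₃ ≈ 327 K

Isothermal, so P V is constant: T₂ = T₁; V₂ = V₁·(P₁/P₂) = 4.618e-05 m³.
P constant ⇒ V ∝ T: P₃ = P₂; T₃ = T₂·(V₃/V₂) = 327.0 K.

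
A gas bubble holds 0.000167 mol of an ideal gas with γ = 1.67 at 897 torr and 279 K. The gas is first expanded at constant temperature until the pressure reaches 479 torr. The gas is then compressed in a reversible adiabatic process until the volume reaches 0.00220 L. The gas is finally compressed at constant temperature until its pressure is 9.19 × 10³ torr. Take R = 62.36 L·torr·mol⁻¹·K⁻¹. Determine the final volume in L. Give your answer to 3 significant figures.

V₄ ≈ 0.000624 L

From PV = nRT: V₁ = nRT₁/P₁ = 0.003239 L.
T constant ⇒ Boyle's law P V = const: T₂ = T₁; V₂ = V₁·(P₁/P₂) = 0.006066 L.
Adiabatic (γ = 1.67), T V^(γ−1) and P V^γ constant: T₃ = T₂·(V₂/V₃)^(γ−1) = 550.5 K; P₃ = P₂·(V₂/V₃)^γ = 2606 torr.
T constant ⇒ Boyle's law P V = const: T₄ = T₃; V₄ = V₃·(P₃/P₄) = 0.0006238 L.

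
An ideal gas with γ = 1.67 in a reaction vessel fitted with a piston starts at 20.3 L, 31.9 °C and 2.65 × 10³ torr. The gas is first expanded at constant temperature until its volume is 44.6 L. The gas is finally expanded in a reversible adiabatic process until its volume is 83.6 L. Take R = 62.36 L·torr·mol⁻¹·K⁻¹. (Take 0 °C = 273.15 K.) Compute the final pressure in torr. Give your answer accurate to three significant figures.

Convert: T₁ = 305.0 K.
Isothermal, so P V is constant: T₂ = T₁; P₂ = P₁·(V₁/V₂) = 1206 torr.
Reversible adiabatic, γ = 1.67: T₃ = T₂·(V₂/V₃)^(γ−1) = 200.2 K; P₃ = P₂·(V₂/V₃)^γ = 422.4 torr.

P₃ ≈ 422 torr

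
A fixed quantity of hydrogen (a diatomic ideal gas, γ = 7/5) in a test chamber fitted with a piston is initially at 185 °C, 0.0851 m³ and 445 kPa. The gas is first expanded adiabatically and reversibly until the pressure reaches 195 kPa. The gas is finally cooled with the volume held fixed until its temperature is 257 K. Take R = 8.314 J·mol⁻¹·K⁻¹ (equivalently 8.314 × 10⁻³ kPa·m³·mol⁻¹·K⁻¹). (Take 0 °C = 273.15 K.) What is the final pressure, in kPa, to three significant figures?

P₃ ≈ 138 kPa

Convert: T₁ = 458.1 K.
Reversible adiabatic, γ = 7/5: T₂ = T₁·(P₂/P₁)^((γ−1)/γ) = 361.9 K; V₂ = V₁·(P₁/P₂)^(1/γ) = 0.1534 m³.
V constant ⇒ P ∝ T: V₃ = V₂; P₃ = P₂·(T₃/T₂) = 138.5 kPa.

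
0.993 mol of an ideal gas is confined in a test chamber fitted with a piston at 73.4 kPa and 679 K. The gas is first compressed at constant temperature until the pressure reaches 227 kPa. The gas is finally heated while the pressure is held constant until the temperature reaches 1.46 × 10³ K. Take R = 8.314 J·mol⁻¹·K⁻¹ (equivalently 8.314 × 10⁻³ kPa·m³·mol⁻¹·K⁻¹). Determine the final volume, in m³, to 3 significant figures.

From PV = nRT: V₁ = nRT₁/P₁ = 0.07637 m³.
Isothermal, so P V is constant: T₂ = T₁; V₂ = V₁·(P₁/P₂) = 0.02469 m³.
P constant ⇒ V ∝ T: P₃ = P₂; V₃ = V₂·(T₃/T₂) = 0.05310 m³.

V₃ ≈ 0.0531 m³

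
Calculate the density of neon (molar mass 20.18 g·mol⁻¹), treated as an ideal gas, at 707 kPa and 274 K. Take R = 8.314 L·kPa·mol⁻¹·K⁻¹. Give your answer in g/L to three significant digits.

ρ = PM/(RT) = (707 × 20.18) / (8.314 × 274.0)

ρ ≈ 6.26 g/L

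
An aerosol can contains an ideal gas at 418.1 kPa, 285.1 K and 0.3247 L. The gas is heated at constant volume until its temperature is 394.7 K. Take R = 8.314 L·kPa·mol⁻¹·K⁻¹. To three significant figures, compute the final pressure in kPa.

V constant ⇒ P ∝ T: V₂ = V₁; P₂ = P₁·(T₂/T₁) = 578.8 kPa.

P₂ ≈ 579 kPa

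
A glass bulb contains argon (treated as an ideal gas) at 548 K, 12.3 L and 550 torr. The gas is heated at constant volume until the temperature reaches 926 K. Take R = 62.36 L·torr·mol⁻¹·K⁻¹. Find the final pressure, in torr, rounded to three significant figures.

V constant ⇒ P ∝ T: V₂ = V₁; P₂ = P₁·(T₂/T₁) = 929.4 torr.

P₂ ≈ 929 torr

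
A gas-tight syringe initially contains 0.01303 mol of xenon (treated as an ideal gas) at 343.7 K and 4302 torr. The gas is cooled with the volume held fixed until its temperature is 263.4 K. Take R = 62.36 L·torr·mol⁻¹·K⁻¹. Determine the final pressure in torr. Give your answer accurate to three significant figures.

P₂ ≈ 3.30e+03 torr

From PV = nRT: V₁ = nRT₁/P₁ = 0.06492 L.
V constant ⇒ P ∝ T: V₂ = V₁; P₂ = P₁·(T₂/T₁) = 3297 torr.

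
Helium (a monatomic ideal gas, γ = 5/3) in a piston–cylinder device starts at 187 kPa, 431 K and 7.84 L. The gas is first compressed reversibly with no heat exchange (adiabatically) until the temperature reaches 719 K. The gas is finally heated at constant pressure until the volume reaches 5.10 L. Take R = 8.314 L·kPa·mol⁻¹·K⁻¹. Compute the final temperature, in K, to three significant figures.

Reversible adiabatic, γ = 5/3: P₂ = P₁·(T₂/T₁)^(γ/(γ−1)) = 672.2 kPa; V₂ = V₁·(T₁/T₂)^(1/(γ−1)) = 3.639 L.
Isobaric, so V/T is constant: P₃ = P₂; T₃ = T₂·(V₃/V₂) = 1008 K.

T₃ ≈ 1.01e+03 K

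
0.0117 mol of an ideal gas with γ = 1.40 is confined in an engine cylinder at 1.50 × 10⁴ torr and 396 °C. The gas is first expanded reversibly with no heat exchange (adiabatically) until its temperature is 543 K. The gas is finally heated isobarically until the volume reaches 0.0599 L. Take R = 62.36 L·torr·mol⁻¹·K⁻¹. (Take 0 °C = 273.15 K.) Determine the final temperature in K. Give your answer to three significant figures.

Convert: T₁ = 669.1 K.
From PV = nRT: V₁ = nRT₁/P₁ = 0.03255 L.
Adiabatic (γ = 1.40), T V^(γ−1) and P V^γ constant: P₂ = P₁·(T₂/T₁)^(γ/(γ−1)) = 7220 torr; V₂ = V₁·(T₁/T₂)^(1/(γ−1)) = 0.05487 L.
Isobaric, so V/T is constant: P₃ = P₂; T₃ = T₂·(V₃/V₂) = 592.8 K.

T₃ ≈ 593 K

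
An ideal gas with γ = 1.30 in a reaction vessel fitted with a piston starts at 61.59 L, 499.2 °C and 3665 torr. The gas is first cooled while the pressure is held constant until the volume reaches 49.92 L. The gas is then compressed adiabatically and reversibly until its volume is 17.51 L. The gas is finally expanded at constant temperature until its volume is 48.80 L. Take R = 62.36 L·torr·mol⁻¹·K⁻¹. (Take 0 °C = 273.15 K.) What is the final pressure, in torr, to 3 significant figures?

Convert: T₁ = 772.3 K.
Isobaric, so V/T is constant: P₂ = P₁; T₂ = T₁·(V₂/V₁) = 626.0 K.
Adiabatic (γ = 1.30), T V^(γ−1) and P V^γ constant: T₃ = T₂·(V₂/V₃)^(γ−1) = 857.2 K; P₃ = P₂·(V₂/V₃)^γ = 1.431e+04 torr.
Isothermal, so P V is constant: T₄ = T₃; P₄ = P₃·(V₃/V₄) = 5134 torr.

P₄ ≈ 5.13e+03 torr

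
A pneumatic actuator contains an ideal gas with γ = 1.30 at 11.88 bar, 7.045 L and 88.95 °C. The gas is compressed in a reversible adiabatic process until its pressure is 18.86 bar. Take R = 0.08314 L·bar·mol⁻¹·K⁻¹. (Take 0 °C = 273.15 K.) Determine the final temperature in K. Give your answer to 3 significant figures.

Convert: T₁ = 362.1 K.
Reversible adiabatic, γ = 1.30: T₂ = T₁·(P₂/P₁)^((γ−1)/γ) = 402.9 K; V₂ = V₁·(P₁/P₂)^(1/γ) = 4.937 L.

T₂ ≈ 403 K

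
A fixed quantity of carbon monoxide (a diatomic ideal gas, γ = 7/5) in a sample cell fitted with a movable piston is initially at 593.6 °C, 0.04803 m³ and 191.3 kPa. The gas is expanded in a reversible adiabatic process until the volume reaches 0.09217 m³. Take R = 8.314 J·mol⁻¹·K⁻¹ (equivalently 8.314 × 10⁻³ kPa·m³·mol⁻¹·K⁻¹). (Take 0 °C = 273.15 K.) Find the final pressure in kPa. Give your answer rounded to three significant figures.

Convert: T₁ = 866.8 K.
Adiabatic (γ = 7/5), T V^(γ−1) and P V^γ constant: T₂ = T₁·(V₁/V₂)^(γ−1) = 667.8 K; P₂ = P₁·(V₁/V₂)^γ = 76.81 kPa.

P₂ ≈ 76.8 kPa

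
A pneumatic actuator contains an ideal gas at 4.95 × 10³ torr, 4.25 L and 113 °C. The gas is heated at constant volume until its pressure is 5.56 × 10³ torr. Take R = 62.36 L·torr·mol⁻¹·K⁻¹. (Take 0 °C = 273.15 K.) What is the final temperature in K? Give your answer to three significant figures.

T₂ ≈ 434 K

Convert: T₁ = 386.1 K.
V constant ⇒ P ∝ T: V₂ = V₁; T₂ = T₁·(P₂/P₁) = 433.7 K.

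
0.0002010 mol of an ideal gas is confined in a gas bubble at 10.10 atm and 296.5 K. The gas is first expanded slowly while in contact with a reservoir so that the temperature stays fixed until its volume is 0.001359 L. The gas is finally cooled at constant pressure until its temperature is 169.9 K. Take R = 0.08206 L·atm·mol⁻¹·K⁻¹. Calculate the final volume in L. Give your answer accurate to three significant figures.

V₃ ≈ 0.000779 L

From PV = nRT: V₁ = nRT₁/P₁ = 0.0004842 L.
Isothermal, so P V is constant: T₂ = T₁; P₂ = P₁·(V₁/V₂) = 3.599 atm.
Isobaric, so V/T is constant: P₃ = P₂; V₃ = V₂·(T₃/T₂) = 0.0007787 L.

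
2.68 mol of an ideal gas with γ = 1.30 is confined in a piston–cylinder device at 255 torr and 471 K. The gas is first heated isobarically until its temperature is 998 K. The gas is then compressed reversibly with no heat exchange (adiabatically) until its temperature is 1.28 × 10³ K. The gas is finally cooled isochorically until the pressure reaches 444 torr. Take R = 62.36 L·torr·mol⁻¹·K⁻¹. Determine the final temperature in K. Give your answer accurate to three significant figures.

T₄ ≈ 758 K

From PV = nRT: V₁ = nRT₁/P₁ = 308.7 L.
Isobaric, so V/T is constant: P₂ = P₁; V₂ = V₁·(T₂/T₁) = 654.1 L.
Reversible adiabatic, γ = 1.30: P₃ = P₂·(T₃/T₂)^(γ/(γ−1)) = 749.7 torr; V₃ = V₂·(T₂/T₃)^(1/(γ−1)) = 285.3 L.
V constant ⇒ P ∝ T: V₄ = V₃; T₄ = T₃·(P₄/P₃) = 758.1 K.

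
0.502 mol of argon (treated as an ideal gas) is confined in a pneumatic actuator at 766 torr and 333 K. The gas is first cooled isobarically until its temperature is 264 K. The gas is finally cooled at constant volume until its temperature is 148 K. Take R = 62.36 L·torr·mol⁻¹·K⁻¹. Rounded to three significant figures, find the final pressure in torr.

From PV = nRT: V₁ = nRT₁/P₁ = 13.61 L.
Isobaric, so V/T is constant: P₂ = P₁; V₂ = V₁·(T₂/T₁) = 10.79 L.
V constant ⇒ P ∝ T: V₃ = V₂; P₃ = P₂·(T₃/T₂) = 429.4 torr.

P₃ ≈ 429 torr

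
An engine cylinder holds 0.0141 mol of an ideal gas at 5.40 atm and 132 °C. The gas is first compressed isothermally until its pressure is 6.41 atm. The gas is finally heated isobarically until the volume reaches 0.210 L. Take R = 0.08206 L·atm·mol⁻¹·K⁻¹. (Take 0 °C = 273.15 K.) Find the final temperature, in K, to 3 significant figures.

Convert: T₁ = 405.1 K.
From PV = nRT: V₁ = nRT₁/P₁ = 0.08681 L.
Isothermal, so P V is constant: T₂ = T₁; V₂ = V₁·(P₁/P₂) = 0.07313 L.
P constant ⇒ V ∝ T: P₃ = P₂; T₃ = T₂·(V₃/V₂) = 1163 K.

T₃ ≈ 1.16e+03 K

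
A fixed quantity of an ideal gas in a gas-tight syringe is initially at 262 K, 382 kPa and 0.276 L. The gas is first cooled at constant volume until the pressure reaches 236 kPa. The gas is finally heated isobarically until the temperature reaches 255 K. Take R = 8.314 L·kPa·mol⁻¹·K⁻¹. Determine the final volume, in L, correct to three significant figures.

V₃ ≈ 0.435 L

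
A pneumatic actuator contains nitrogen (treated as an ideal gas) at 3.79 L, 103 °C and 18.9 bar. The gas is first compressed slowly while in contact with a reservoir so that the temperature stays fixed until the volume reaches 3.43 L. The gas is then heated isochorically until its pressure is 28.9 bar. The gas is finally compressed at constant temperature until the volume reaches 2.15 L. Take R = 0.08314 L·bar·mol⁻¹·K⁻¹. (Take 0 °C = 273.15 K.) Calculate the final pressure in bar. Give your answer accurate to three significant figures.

P₄ ≈ 46.1 bar

Convert: T₁ = 376.1 K.
T constant ⇒ Boyle's law P V = const: T₂ = T₁; P₂ = P₁·(V₁/V₂) = 20.88 bar.
Isochoric, so P/T is constant: V₃ = V₂; T₃ = T₂·(P₃/P₂) = 520.5 K.
Isothermal, so P V is constant: T₄ = T₃; P₄ = P₃·(V₃/V₄) = 46.11 bar.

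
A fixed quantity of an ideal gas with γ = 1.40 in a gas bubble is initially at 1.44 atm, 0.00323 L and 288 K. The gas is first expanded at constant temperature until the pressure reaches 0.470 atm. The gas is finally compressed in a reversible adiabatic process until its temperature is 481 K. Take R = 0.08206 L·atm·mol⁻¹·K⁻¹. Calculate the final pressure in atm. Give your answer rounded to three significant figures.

P₃ ≈ 2.83 atm

T constant ⇒ Boyle's law P V = const: T₂ = T₁; V₂ = V₁·(P₁/P₂) = 0.009896 L.
Reversible adiabatic, γ = 1.40: P₃ = P₂·(T₃/T₂)^(γ/(γ−1)) = 2.830 atm; V₃ = V₂·(T₂/T₃)^(1/(γ−1)) = 0.002745 L.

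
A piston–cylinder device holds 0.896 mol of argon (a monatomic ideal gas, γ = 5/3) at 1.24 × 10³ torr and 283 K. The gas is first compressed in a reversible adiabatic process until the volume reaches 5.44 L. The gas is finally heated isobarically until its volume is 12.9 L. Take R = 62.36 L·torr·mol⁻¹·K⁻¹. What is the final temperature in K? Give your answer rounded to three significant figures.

From PV = nRT: V₁ = nRT₁/P₁ = 12.75 L.
Adiabatic (γ = 5/3), T V^(γ−1) and P V^γ constant: T₂ = T₁·(V₁/V₂)^(γ−1) = 499.4 K; P₂ = P₁·(V₁/V₂)^γ = 5129 torr.
P constant ⇒ V ∝ T: P₃ = P₂; T₃ = T₂·(V₃/V₂) = 1184 K.

T₃ ≈ 1.18e+03 K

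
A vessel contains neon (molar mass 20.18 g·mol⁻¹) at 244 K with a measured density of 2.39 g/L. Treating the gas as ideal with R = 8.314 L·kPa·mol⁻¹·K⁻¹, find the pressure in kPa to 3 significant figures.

ρ = PM/(RT) ⇒ P = ρRT/M = (2.39 × 8.314 × 244.0) / 20.18

P ≈ 240 kPa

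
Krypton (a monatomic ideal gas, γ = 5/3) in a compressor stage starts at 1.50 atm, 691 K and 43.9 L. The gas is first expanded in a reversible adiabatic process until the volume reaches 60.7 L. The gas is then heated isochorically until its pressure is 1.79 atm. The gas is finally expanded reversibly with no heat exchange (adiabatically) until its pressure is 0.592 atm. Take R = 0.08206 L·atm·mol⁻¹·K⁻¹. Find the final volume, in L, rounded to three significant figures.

Adiabatic (γ = 5/3), T V^(γ−1) and P V^γ constant: T₂ = T₁·(V₁/V₂)^(γ−1) = 556.8 K; P₂ = P₁·(V₁/V₂)^γ = 0.8741 atm.
Isochoric, so P/T is constant: V₃ = V₂; T₃ = T₂·(P₃/P₂) = 1140 K.
Reversible adiabatic, γ = 5/3: T₄ = T₃·(P₄/P₃)^((γ−1)/γ) = 732.4 K; V₄ = V₃·(P₃/P₄)^(1/γ) = 117.9 L.

V₄ ≈ 118 L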